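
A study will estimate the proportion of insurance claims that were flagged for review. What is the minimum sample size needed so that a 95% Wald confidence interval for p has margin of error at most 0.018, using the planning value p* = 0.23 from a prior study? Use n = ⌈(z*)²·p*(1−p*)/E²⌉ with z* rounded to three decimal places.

n = 2100

The 95% critical value is z* = 1.960.
p*(1−p*) = 0.1771.
Required n before rounding: 3.841600 × 0.1771 / 0.018² = 2099.838.
⌈2099.838⌉ = 2100.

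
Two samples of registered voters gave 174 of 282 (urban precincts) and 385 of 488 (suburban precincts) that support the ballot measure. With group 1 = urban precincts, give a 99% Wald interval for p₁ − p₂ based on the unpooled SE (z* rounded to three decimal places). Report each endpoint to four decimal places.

p̂₁ = 174/282 = 0.61702, p̂₂ = 385/488 = 0.78893; p̂₁ − p̂₂ = -0.17191.
SE = √(0.000837965 + 0.000341223) = √0.001179188 = 0.034339.
z* = 2.576 at the 99% level. Margin of error = 0.08846.
CI: -0.17191 ± 0.08846 = (-0.2604, -0.0835).

(-0.2604, -0.0835)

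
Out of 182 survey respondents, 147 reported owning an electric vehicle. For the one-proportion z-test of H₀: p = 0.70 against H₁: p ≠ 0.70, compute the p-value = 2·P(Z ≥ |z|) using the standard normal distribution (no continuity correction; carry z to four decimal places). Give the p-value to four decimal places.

p-value = 0.0015

Sample proportion p̂ = 147/182 = 0.80769.
Under H₀, SE = √(p₀(1−p₀)/n) = √(0.70·0.30/182) = √0.001153846 = 0.033968.
Test statistic (full precision, shown to 4 dp): z = (147/182 − 0.70)/SE₀ ≈ 3.1704.
From the standard normal, 2·P(Z ≥ |z|) = 0.0015.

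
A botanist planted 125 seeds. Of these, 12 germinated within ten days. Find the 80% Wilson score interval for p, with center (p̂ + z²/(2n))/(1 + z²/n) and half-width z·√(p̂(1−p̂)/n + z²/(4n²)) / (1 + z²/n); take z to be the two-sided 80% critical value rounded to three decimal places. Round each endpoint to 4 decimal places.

Here p̂ = 12/125 = 0.09600 and z = 1.282 (z² = 1.643524).
Denominator 1 + z²/n = 1 + 1.643524/125 = 1.013148.
Center = (0.09600 + 0.006574)/1.013148 = 0.10124.
Radicand: p̂(1−p̂)/n + z²/(4n²) = 0.000694272 + 0.000026296 = 0.000720568.
Half-width = z·√(radicand)/denom = 1.282·0.026843/1.013148 = 0.03397.
CI: 0.10124 ± 0.03397 = (0.0673, 0.1352).

(0.0673, 0.1352)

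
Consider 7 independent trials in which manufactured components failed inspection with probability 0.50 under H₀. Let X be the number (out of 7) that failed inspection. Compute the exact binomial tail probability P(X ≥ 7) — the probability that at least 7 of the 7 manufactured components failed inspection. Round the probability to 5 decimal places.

P = 0.00781

X is binomial with n = 7 and p = 0.50.
P(X ≥ 7) = C(7,7)·0.50^7·0.50^0.
= 0.007812 = 0.00781.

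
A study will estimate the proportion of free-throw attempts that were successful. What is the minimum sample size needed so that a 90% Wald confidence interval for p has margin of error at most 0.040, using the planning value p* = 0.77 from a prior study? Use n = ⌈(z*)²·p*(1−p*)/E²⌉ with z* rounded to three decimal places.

n = 300

For 90% confidence, z* = 1.645.
p*(1−p*) = 0.1771.
(z*)²·p*(1−p*)/E² = 2.706025·0.1771/0.001600 = 299.523.
Rounding up, n = 300.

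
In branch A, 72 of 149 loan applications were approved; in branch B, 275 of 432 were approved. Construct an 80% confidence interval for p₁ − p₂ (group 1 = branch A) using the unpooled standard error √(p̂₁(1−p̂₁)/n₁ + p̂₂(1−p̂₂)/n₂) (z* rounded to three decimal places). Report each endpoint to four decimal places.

(-0.2136, -0.0931)

p̂₁ = 72/149 = 0.48322, p̂₂ = 275/432 = 0.63657; p̂₁ − p̂₂ = -0.15335.
SE = √(0.001675963 + 0.000535527) = √0.002211490 = 0.047026.
The 80% critical value is z* = 1.282. Margin of error = 0.06029.
CI: -0.15335 ± 0.06029 = (-0.2136, -0.0931).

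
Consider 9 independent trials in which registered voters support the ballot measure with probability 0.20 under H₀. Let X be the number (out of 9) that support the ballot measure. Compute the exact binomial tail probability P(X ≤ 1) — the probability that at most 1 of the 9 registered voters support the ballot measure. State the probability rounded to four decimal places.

X ~ Binomial(n=9, p=0.20).
P(X ≤ 1) = C(9,0)·0.20^0·0.80^9 + C(9,1)·0.20^1·0.80^8.
= 0.134218 + 0.301990 = 0.4362.

P = 0.4362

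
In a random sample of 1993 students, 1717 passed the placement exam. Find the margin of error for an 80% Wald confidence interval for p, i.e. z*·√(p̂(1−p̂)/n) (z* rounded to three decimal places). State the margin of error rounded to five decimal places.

ME = 0.00992

Sample proportion p̂ = 1717/1993 = 0.86152.
Standard error of p̂: √(0.119307/1993) = √0.000059863 = 0.007737.
z* = 1.282 at the 80% level.
ME = 1.282·0.007737 = 0.00992.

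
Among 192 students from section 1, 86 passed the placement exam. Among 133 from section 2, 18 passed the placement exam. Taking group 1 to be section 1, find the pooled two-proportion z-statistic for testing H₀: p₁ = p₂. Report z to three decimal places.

z = 5.940

p̂₁ = 86/192 = 0.44792, p̂₂ = 18/133 = 0.13534.
Pooled p̂ = (86+18)/(192+133) = 104/325 = 0.32000.
SE = √[p̂(1−p̂)(1/n₁+1/n₂)] = √[0.32000·0.68000·(1/192+1/133)] ≈ 0.052625.
z = 0.31258/0.052625 = 5.940.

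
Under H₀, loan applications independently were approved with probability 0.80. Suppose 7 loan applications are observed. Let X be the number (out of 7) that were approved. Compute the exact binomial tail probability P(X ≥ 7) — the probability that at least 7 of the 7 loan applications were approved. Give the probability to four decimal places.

P = 0.2097

X ~ Binomial(n=7, p=0.80).
P(X ≥ 7) = C(7,7)·0.80^7·0.20^0.
= 0.209715 = 0.2097.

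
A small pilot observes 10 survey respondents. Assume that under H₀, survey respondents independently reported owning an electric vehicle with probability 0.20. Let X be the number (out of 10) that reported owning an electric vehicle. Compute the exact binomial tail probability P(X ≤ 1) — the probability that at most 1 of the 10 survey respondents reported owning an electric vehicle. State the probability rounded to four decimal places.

P = 0.3758

X ~ Binomial(n=10, p=0.20).
P(X ≤ 1) = C(10,0)·0.20^0·0.80^10 + C(10,1)·0.20^1·0.80^9.
= 0.107374 + 0.268435 = 0.3758.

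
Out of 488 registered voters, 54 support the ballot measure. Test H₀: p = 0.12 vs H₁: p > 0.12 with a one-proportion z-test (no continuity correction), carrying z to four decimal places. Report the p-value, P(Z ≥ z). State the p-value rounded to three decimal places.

p-value = 0.737

p̂ = 54/488 = 0.11066.
Null standard error: √(0.12·0.88/488) = √0.000216393 = 0.014710.
z = (p̂ − p₀)/SE = (54/488 − 0.12)/0.014710 ≈ -0.6352.
From the standard normal, P(Z ≥ z) = 0.737.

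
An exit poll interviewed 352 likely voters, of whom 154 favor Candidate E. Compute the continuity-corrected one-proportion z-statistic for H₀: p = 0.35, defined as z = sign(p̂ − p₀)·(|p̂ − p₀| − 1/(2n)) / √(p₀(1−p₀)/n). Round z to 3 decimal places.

z = 3.386

With x = 154 successes in n = 352, p̂ = 0.43750. p̂ − p₀ = 0.087500.
1/(2n) = 0.001420.
Corrected numerator: |0.087500| − 0.001420 = 0.086080.
Null standard error: √(0.35·0.65/352) = √0.000646307 = 0.025423.
z = +0.086080/0.025423 = 3.386.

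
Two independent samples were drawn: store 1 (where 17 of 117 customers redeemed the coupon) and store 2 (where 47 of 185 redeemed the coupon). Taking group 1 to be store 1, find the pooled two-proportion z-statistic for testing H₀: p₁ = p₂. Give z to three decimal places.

z = -2.253

p̂₁ = 17/117 = 0.14530, p̂₂ = 47/185 = 0.25405.
Pooling: p̂ = 64/302 = 0.21192.
Pooled SE = √[0.1670102·0.01395241] ≈ 0.048272.
z = -0.10875/0.048272 = -2.253.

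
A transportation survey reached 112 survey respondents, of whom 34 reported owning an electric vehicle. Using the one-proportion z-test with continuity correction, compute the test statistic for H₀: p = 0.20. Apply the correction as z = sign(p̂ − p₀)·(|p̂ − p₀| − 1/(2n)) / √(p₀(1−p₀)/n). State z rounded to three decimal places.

The sample proportion is 34/112 = 0.30357. p̂ − p₀ = 0.103571.
Continuity correction 1/(2n) = 1/224 = 0.004464.
Corrected numerator: |0.103571| − 0.004464 = 0.099107.
Under H₀, SE = √(p₀(1−p₀)/n) = √(0.20·0.80/112) = √0.001428571 = 0.037796.
z = +0.099107/0.037796 = 2.622.

z = 2.622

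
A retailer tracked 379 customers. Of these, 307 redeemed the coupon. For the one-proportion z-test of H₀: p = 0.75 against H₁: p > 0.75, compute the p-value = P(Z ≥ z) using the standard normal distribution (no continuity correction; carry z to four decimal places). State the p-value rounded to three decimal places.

p-value = 0.003

With x = 307 successes in n = 379, p̂ = 0.81003.
SE₀ = √(0.75·0.25/379) = 0.022242.
Test statistic (full precision, shown to 4 dp): z = (307/379 − 0.75)/SE₀ ≈ 2.6987.
p-value = P(Z ≥ z) with z = 2.6987 → 0.003.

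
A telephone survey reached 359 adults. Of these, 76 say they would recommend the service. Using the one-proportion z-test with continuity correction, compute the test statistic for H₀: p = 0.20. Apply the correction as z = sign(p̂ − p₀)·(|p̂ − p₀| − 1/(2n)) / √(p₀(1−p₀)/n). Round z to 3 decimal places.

Sample proportion p̂ = 76/359 = 0.21170. p̂ − p₀ = 0.011699.
Continuity correction 1/(2n) = 1/718 = 0.001393.
Corrected numerator: |0.011699| − 0.001393 = 0.010306.
Null standard error: √(0.20·0.80/359) = √0.000445682 = 0.021111.
z = (+)0.010306/0.021111 = 0.488.

z = 0.488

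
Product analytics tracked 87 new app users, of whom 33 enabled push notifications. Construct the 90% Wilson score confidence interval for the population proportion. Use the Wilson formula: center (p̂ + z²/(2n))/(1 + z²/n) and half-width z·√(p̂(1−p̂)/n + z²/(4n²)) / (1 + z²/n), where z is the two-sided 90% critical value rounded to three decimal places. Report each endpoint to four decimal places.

Here p̂ = 33/87 = 0.37931 and z = 1.645 (z² = 2.706025).
Denominator 1 + z²/n = 1 + 2.706025/87 = 1.031104.
Center = (0.37931 + 0.015552)/1.031104 = 0.38295.
Radicand: p̂(1−p̂)/n + z²/(4n²) = 0.002706138 + 0.000089379 = 0.002795517.
Half-width = 1.645·√0.002795517/1.031104 = 0.08435.
CI: 0.38295 ± 0.08435 = (0.2986, 0.4673).

(0.2986, 0.4673)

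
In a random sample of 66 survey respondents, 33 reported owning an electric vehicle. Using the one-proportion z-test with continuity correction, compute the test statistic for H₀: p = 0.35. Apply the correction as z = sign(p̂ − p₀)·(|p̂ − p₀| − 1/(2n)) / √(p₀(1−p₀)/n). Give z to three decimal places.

Sample proportion p̂ = 33/66 = 0.50000. p̂ − p₀ = 0.150000.
1/(2n) = 0.007576.
Corrected numerator: |0.150000| − 0.007576 = 0.142424.
Under H₀, SE = √(p₀(1−p₀)/n) = √(0.35·0.65/66) = √0.003446970 = 0.058711.
z = (+)0.142424/0.058711 = 2.426.

z = 2.426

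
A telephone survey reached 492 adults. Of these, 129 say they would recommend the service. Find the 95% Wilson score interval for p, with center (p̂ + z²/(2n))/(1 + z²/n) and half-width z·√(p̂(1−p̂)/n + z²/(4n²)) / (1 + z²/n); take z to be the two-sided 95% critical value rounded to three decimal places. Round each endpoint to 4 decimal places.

(0.2253, 0.3028)

Here p̂ = 129/492 = 0.26220 and z = 1.960 (z² = 3.841600).
1 + z²/n = 1.007808.
Center = (0.26220 + 0.003904)/1.007808 = 0.26404.
Radicand: p̂(1−p̂)/n + z²/(4n²) = 0.000393189 + 0.000003968 = 0.000397157.
Half-width = 1.960·√0.000397157/1.007808 = 0.03876.
CI: 0.26404 ± 0.03876 = (0.2253, 0.3028).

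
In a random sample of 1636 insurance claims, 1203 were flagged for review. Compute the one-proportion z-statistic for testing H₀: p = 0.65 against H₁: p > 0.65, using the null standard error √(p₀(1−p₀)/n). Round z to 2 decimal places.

z = 7.24

With x = 1203 successes in n = 1636, p̂ = 0.73533.
SE₀ = √(0.65·0.35/1636) = 0.011792.
z = (0.73533 − 0.65)/0.011792 = 0.08533/0.011792 = 7.24.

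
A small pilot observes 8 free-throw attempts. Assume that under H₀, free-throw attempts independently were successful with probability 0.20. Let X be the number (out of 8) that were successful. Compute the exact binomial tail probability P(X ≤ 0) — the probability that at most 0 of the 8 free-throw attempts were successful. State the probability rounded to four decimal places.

X ~ Binomial(n=8, p=0.20).
P(X ≤ 0) = C(8,0)·0.20^0·0.80^8.
= 0.167772 = 0.1678.

P = 0.1678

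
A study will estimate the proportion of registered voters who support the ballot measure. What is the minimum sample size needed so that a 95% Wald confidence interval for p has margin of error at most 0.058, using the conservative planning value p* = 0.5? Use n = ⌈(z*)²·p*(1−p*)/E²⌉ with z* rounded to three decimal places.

The 95% critical value is z* = 1.960.
p*(1−p*) = 0.2500.
Required n before rounding: 3.841600 × 0.2500 / 0.058² = 285.493.
⌈285.493⌉ = 286.

n = 286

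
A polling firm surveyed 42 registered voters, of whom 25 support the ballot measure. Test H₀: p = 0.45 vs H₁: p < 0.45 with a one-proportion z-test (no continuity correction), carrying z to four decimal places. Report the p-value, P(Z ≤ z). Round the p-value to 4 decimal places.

p-value = 0.9708

Sample proportion p̂ = 25/42 = 0.59524.
Null standard error: √(0.45·0.55/42) = √0.005892857 = 0.076765.
Test statistic (full precision, shown to 4 dp): z = (25/42 − 0.45)/SE₀ ≈ 1.8920.
From the standard normal, P(Z ≤ z) = 0.9708.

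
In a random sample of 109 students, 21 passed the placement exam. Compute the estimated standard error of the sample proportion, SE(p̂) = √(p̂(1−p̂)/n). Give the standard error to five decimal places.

SE = 0.03778

The sample proportion is 21/109 = 0.19266.
p̂(1−p̂) = 0.155542.
Dividing by n and taking the root: √0.001426991 = 0.03778.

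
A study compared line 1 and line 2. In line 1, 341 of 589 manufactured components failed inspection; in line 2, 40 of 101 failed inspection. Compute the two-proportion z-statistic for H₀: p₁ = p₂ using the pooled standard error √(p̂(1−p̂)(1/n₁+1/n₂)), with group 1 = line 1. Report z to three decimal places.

p̂₁ = 341/589 = 0.57895, p̂₂ = 40/101 = 0.39604.
Pooling: p̂ = 381/690 = 0.55217.
SE = √[p̂(1−p̂)(1/n₁+1/n₂)] = √[0.55217·0.44783·(1/589+1/101)] ≈ 0.053555.
z = 0.18291/0.053555 = 3.415.

z = 3.415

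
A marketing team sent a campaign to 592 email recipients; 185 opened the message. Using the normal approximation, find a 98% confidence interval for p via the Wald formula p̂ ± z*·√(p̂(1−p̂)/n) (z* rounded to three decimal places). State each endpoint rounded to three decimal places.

(0.268, 0.357)

p̂ = 185/592 = 0.31250.
SE(p̂) = √(0.31250·0.68750/592) = 0.019050.
For 98% confidence, z* = 2.326.
Margin of error: 2.326 × 0.019050 = 0.04431.
So the interval runs from 0.268 to 0.357.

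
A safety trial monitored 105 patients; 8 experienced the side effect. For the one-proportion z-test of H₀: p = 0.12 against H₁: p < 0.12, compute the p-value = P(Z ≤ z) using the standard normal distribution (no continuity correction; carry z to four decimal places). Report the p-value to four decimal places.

p-value = 0.0836

Sample proportion p̂ = 8/105 = 0.07619.
SE₀ = √(0.12·0.88/105) = 0.031713.
Test statistic (full precision, shown to 4 dp): z = (8/105 − 0.12)/SE₀ ≈ -1.3814.
p-value = P(Z ≤ z) with z = -1.3814 → 0.0836.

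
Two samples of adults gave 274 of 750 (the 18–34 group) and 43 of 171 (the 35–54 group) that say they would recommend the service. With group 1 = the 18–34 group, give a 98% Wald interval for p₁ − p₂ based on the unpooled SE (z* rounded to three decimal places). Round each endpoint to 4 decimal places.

p̂₁ = 0.36533, p̂₂ = 0.25146, so the observed difference is 0.11387.
Unpooled SE = √(p̂₁(1−p̂₁)/n₁ + p̂₂(1−p̂₂)/n₂) = √(0.000309153 + 0.001100754) = 0.037549.
The 98% critical value is z* = 2.326. Margin of error = 0.08734.
Interval: 0.11387 ± 0.08734 → (0.0265, 0.2012).

(0.0265, 0.2012)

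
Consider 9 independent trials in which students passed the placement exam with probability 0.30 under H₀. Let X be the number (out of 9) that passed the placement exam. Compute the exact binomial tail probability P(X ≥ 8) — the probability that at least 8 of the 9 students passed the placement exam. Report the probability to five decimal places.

P = 0.00043

X ~ Binomial(n=9, p=0.30).
P(X ≥ 8) = C(9,8)·0.30^8·0.70^1 + C(9,9)·0.30^9·0.70^0.
= 0.000413 + 0.000020 = 0.00043.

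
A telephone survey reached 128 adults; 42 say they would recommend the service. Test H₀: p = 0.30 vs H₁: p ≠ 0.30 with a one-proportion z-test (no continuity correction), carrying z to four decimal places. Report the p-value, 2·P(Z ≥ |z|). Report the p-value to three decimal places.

With x = 42 successes in n = 128, p̂ = 0.32812.
Null standard error: √(0.30·0.70/128) = √0.001640625 = 0.040505.
Test statistic (full precision, shown to 4 dp): z = (42/128 − 0.30)/SE₀ ≈ 0.6944.
p-value = 2·P(Z ≥ |z|) with z = 0.6944 → 0.487.

p-value = 0.487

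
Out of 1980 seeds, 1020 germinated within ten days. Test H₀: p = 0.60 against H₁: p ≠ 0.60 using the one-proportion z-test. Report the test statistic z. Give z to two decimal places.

Sample proportion p̂ = 1020/1980 = 0.51515.
SE₀ = √(0.60·0.40/1980) = 0.011010.
Test statistic: z = -0.08485/0.011010 = -7.71.

z = -7.71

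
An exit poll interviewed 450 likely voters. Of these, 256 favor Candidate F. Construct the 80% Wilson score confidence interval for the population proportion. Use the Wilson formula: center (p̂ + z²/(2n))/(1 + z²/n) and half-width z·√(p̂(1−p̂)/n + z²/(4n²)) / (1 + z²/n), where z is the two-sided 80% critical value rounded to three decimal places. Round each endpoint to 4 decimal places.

Here p̂ = 256/450 = 0.56889 and z = 1.282 (z² = 1.643524).
1 + z²/n = 1.003652.
Adjusted center: (0.56889 + z²/(2n))/1.003652 = 0.56864.
Radicand: p̂(1−p̂)/n + z²/(4n²) = 0.000545010 + 0.000002029 = 0.000547039.
Half-width = z·√(radicand)/denom = 1.282·0.023389/1.003652 = 0.02988.
So the interval runs from 0.5388 to 0.5985.

(0.5388, 0.5985)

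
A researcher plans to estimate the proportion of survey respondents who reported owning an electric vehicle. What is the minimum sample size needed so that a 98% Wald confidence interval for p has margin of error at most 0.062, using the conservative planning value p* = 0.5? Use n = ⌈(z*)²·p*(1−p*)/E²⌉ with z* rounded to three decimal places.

z* = 2.326 at the 98% level.
p*(1−p*) = 0.50·0.50 = 0.2500.
Required n before rounding: 5.410276 × 0.2500 / 0.062² = 351.865.
⌈351.865⌉ = 352.

n = 352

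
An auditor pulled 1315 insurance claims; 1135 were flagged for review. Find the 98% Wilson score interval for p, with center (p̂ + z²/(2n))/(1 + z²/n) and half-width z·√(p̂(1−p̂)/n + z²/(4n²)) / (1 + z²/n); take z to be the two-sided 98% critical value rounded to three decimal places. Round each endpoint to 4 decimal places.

p̂ = 1135/1315 = 0.86312; z = 2.326, so z² = 5.410276.
1 + z²/n = 1.004114.
Center = (0.86312 + 0.002057)/1.004114 = 0.86163.
Radicand: p̂(1−p̂)/n + z²/(4n²) = 0.000089844 + 0.000000782 = 0.000090626.
Half-width = 2.326·√0.000090626/1.004114 = 0.02205.
So the interval runs from 0.8396 to 0.8837.

(0.8396, 0.8837)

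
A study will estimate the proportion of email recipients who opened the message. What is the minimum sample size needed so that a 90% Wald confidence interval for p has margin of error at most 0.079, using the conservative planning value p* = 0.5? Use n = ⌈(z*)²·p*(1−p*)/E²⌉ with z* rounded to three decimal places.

z* = 1.645 at the 90% level.
p*(1−p*) = 0.50·0.50 = 0.2500.
(z*)²·p*(1−p*)/E² = 2.706025·0.2500/0.006241 = 108.397.
Rounding up, n = 109.

n = 109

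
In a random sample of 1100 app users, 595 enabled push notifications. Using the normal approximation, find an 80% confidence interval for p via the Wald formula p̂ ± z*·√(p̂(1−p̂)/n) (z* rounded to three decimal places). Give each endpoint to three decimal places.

Sample proportion p̂ = 595/1100 = 0.54091.
Standard error of p̂: √(0.248326/1100) = √0.000225751 = 0.015025.
The 80% critical value is z* = 1.282.
Margin = 1.282·0.015025 = 0.01926.
Interval: 0.54091 ± 0.01926 → (0.522, 0.560).

(0.522, 0.560)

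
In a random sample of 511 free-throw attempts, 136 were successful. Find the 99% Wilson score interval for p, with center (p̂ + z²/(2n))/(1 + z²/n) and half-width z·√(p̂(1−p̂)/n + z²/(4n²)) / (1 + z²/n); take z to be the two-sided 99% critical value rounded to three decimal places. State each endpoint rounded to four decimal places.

p̂ = 136/511 = 0.26614; z = 2.576, so z² = 6.635776.
1 + z²/n = 1.012986.
Adjusted center: (0.26614 + z²/(2n))/1.012986 = 0.26914.
Radicand: p̂(1−p̂)/n + z²/(4n²) = 0.000382215 + 0.000006353 = 0.000388568.
Half-width = z·√(radicand)/denom = 2.576·0.019712/1.012986 = 0.05013.
Interval: 0.26914 ± 0.05013 → (0.2190, 0.3193).

(0.2190, 0.3193)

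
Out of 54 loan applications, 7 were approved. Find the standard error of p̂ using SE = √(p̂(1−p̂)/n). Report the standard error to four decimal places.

p̂ = 7/54 = 0.12963.
p̂(1−p̂) = 0.12963·0.87037 = 0.112826.
Dividing by n and taking the root: √0.002089370 = 0.0457.

SE = 0.0457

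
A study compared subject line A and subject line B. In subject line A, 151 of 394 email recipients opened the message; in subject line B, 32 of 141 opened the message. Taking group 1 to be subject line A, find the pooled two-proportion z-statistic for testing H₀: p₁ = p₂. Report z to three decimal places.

p̂₁ = 151/394 = 0.38325, p̂₂ = 32/141 = 0.22695.
Pooled p̂ = (151+32)/(394+141) = 183/535 = 0.34206.
SE = √[p̂(1−p̂)(1/n₁+1/n₂)] = √[0.34206·0.65794·(1/394+1/141)] ≈ 0.046555.
z = 0.15630/0.046555 = 3.357.

z = 3.357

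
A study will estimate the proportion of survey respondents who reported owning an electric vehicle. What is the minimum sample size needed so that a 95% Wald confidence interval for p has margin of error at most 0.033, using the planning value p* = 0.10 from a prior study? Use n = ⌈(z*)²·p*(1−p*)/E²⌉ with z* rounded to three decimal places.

The 95% critical value is z* = 1.960.
p*(1−p*) = 0.10·0.90 = 0.0900.
Required n before rounding: 3.841600 × 0.0900 / 0.033² = 317.488.
⌈317.488⌉ = 318.

n = 318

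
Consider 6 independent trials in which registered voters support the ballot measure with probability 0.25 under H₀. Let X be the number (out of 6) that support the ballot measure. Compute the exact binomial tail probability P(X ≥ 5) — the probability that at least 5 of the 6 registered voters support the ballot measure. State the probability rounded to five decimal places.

P = 0.00464

X is binomial with n = 6 and p = 0.25.
P(X ≥ 5) = C(6,5)·0.25^5·0.75^1 + C(6,6)·0.25^6·0.75^0.
= 0.004395 + 0.000244 = 0.00464.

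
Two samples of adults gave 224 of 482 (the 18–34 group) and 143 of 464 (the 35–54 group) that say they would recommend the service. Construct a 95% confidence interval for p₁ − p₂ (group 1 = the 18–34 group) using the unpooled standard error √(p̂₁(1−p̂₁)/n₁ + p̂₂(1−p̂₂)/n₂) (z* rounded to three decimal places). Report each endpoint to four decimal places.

(0.0953, 0.2178)

p̂₁ = 0.46473, p̂₂ = 0.30819, so the observed difference is 0.15654.
Unpooled SE = √(p̂₁(1−p̂₁)/n₁ + p̂₂(1−p̂₂)/n₂) = √(0.000516091 + 0.000459502) = 0.031234.
z* = 1.960 at the 95% level. Margin of error = 0.06122.
So the interval runs from 0.0953 to 0.2178.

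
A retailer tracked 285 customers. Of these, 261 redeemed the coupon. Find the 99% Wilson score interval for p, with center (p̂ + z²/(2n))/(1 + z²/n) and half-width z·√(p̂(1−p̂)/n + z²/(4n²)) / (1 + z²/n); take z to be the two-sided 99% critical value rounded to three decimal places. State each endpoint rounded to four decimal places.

Here p̂ = 261/285 = 0.91579 and z = 2.576 (z² = 6.635776).
Denominator 1 + z²/n = 1 + 6.635776/285 = 1.023283.
Center = (0.91579 + 0.011642)/1.023283 = 0.90633.
Radicand: p̂(1−p̂)/n + z²/(4n²) = 0.000270593 + 0.000020424 = 0.000291017.
Half-width = 2.576·√0.000291017/1.023283 = 0.04294.
Interval: 0.90633 ± 0.04294 → (0.8634, 0.9493).

(0.8634, 0.9493)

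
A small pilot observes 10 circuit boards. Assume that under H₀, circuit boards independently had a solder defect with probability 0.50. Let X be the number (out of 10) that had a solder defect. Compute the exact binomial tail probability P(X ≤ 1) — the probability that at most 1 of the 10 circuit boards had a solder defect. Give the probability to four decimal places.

X ~ Binomial(n=10, p=0.50).
P(X ≤ 1) = C(10,0)·0.50^0·0.50^10 + C(10,1)·0.50^1·0.50^9.
= 0.000977 + 0.009766 = 0.0107.

P = 0.0107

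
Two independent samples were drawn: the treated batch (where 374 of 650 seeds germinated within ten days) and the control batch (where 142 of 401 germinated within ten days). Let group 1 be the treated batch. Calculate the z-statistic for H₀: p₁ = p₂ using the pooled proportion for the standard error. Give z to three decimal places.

Sample proportions: p̂₁ = 374/650 = 0.57538 and p̂₂ = 142/401 = 0.35411.
Pooling: p̂ = 516/1051 = 0.49096.
Pooled SE = √[0.2499183·0.00403223] ≈ 0.031745.
z = (p̂₁ − p̂₂)/SE = (0.57538 − 0.35411)/0.031745 = 0.22127/0.031745 = 6.970.

z = 6.970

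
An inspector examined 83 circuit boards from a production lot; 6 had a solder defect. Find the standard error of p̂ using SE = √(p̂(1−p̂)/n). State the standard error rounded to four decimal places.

With x = 6 successes in n = 83, p̂ = 0.07229.
p̂(1−p̂) = 0.067064.
SE = √(0.067064/83) = 0.0284.

SE = 0.0284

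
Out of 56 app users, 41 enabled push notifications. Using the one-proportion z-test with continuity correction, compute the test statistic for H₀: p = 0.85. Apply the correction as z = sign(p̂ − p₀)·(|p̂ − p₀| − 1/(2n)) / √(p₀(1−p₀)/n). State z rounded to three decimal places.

z = -2.283

p̂ = 41/56 = 0.73214. p̂ − p₀ = -0.117857.
Continuity correction 1/(2n) = 1/112 = 0.008929.
Corrected numerator: |-0.117857| − 0.008929 = 0.108928.
Under H₀, SE = √(p₀(1−p₀)/n) = √(0.85·0.15/56) = √0.002276786 = 0.047716.
z = (−)0.108928/0.047716 = -2.283.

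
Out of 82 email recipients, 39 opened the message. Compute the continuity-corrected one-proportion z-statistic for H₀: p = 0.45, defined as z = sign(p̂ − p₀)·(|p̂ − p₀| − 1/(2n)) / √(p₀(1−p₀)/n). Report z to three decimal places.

z = 0.355

With x = 39 successes in n = 82, p̂ = 0.47561. p̂ − p₀ = 0.025610.
1/(2n) = 0.006098.
Corrected numerator: |0.025610| − 0.006098 = 0.019512.
SE₀ = √(0.45·0.55/82) = 0.054939.
z = (+)0.019512/0.054939 = 0.355.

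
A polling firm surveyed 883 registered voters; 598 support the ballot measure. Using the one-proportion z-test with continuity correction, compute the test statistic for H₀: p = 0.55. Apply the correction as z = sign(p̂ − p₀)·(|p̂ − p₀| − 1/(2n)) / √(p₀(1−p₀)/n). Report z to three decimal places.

z = 7.566

The sample proportion is 598/883 = 0.67724. p̂ − p₀ = 0.127237.
Continuity correction 1/(2n) = 1/1766 = 0.000566.
Corrected numerator: |0.127237| − 0.000566 = 0.126671.
Under H₀, SE = √(p₀(1−p₀)/n) = √(0.55·0.45/883) = √0.000280294 = 0.016742.
z = +0.126671/0.016742 = 7.566.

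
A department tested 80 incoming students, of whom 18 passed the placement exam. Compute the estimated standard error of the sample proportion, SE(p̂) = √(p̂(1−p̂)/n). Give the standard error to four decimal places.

With x = 18 successes in n = 80, p̂ = 0.22500.
p̂(1−p̂) = 0.174375.
Dividing by n and taking the root: √0.002179688 = 0.0467.

SE = 0.0467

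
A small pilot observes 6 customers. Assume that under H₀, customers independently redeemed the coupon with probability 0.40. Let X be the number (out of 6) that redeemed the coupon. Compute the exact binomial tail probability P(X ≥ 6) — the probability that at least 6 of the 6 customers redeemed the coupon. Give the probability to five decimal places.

X is binomial with n = 6 and p = 0.40.
P(X ≥ 6) = C(6,6)·0.40^6·0.60^0.
= 0.004096 = 0.00410.

P = 0.00410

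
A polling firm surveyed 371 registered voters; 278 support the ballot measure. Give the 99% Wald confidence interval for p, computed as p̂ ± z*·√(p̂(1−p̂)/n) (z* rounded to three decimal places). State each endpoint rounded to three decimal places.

(0.691, 0.807)

Sample proportion p̂ = 278/371 = 0.74933.
SE = √(p̂(1−p̂)/n) = √(0.187836/371) = 0.022501.
The 99% critical value is z* = 2.576.
Margin = 2.576·0.022501 = 0.05796.
Interval: 0.74933 ± 0.05796 → (0.691, 0.807).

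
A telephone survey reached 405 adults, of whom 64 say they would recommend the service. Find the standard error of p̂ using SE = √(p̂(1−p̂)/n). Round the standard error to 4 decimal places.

p̂ = 64/405 = 0.15802.
p̂(1−p̂) = 0.133050.
Dividing by n and taking the root: √0.000328519 = 0.0181.

SE = 0.0181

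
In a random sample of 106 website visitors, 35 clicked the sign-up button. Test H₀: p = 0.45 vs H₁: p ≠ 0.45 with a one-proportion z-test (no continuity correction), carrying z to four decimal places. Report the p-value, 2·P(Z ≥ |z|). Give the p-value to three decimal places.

p-value = 0.013

Sample proportion p̂ = 35/106 = 0.33019.
Null standard error: √(0.45·0.55/106) = √0.002334906 = 0.048321.
Test statistic (full precision, shown to 4 dp): z = (35/106 − 0.45)/SE₀ ≈ -2.4795.
p-value = 2·P(Z ≥ |z|) with z = -2.4795 → 0.013.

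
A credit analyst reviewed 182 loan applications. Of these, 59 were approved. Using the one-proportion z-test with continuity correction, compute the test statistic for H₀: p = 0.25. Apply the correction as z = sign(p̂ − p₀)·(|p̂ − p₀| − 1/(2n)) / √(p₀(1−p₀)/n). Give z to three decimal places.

p̂ = 59/182 = 0.32418. p̂ − p₀ = 0.074176.
1/(2n) = 0.002747.
Corrected numerator: |0.074176| − 0.002747 = 0.071429.
Null standard error: √(0.25·0.75/182) = √0.001030220 = 0.032097.
z = +0.071429/0.032097 = 2.225.

z = 2.225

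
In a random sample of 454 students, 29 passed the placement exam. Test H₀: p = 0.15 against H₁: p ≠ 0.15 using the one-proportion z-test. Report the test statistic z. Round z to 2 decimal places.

With x = 29 successes in n = 454, p̂ = 0.06388.
Null standard error: √(0.15·0.85/454) = √0.000280837 = 0.016758.
z = (0.06388 − 0.15)/0.016758 = -0.08612/0.016758 = -5.14.

z = -5.14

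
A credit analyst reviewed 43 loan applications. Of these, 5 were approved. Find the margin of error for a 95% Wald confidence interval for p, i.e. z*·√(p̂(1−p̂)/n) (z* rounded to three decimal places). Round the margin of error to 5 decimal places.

ME = 0.09581

With x = 5 successes in n = 43, p̂ = 0.11628.
SE(p̂) = √(0.11628·0.88372/43) = 0.048885.
The 95% critical value is z* = 1.960.
Margin of error = z*·SE = 1.960 × 0.048885 = 0.09581.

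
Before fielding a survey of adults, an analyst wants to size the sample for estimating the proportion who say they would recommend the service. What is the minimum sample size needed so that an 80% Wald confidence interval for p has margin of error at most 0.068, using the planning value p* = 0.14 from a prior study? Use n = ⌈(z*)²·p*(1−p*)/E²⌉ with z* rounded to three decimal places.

The 80% critical value is z* = 1.282.
p*(1−p*) = 0.1204.
(z*)²·p*(1−p*)/E² = 1.643524·0.1204/0.004624 = 42.794.
⌈42.794⌉ = 43.

n = 43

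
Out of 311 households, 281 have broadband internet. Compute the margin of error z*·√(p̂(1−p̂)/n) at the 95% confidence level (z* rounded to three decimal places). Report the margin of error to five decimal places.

Sample proportion p̂ = 281/311 = 0.90354.
SE(p̂) = √(0.90354·0.09646/311) = 0.016741.
The 95% critical value is z* = 1.960.
So ME = 0.03281.

ME = 0.03281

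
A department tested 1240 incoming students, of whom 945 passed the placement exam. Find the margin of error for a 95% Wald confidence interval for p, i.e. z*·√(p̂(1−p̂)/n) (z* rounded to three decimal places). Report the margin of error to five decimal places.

ME = 0.02370

With x = 945 successes in n = 1240, p̂ = 0.76210.
SE = √(p̂(1−p̂)/n) = √(0.181305/1240) = 0.012092.
z* = 1.960 at the 95% level.
So ME = 0.02370.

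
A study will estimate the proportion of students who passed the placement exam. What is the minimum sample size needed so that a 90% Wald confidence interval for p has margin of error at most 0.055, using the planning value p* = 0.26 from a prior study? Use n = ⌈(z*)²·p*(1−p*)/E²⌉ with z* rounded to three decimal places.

z* = 1.645 at the 90% level.
p*(1−p*) = 0.26·0.74 = 0.1924.
(z*)²·p*(1−p*)/E² = 2.706025·0.1924/0.003025 = 172.112.
⌈172.112⌉ = 173.

n = 173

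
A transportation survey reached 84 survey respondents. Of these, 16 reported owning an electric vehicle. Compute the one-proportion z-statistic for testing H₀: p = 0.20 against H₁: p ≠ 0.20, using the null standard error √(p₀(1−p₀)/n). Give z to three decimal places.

p̂ = 16/84 = 0.19048.
Under H₀, SE = √(p₀(1−p₀)/n) = √(0.20·0.80/84) = √0.001904762 = 0.043644.
z = (0.19048 − 0.20)/0.043644 = -0.00952/0.043644 = -0.218.

z = -0.218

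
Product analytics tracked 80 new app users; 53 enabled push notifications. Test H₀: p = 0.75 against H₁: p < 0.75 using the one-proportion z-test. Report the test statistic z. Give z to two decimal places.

With x = 53 successes in n = 80, p̂ = 0.66250.
SE₀ = √(0.75·0.25/80) = 0.048412.
z = (0.66250 − 0.75)/0.048412 = -0.08750/0.048412 = -1.81.

z = -1.81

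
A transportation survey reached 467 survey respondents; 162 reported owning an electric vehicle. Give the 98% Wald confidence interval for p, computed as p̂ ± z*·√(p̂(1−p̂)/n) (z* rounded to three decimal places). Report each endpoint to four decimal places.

(0.2957, 0.3981)

The sample proportion is 162/467 = 0.34690.
Standard error of p̂: √(0.226559/467) = √0.000485137 = 0.022026.
The 98% critical value is z* = 2.326.
Margin = 2.326·0.022026 = 0.05123.
Interval: 0.34690 ± 0.05123 → (0.2957, 0.3981).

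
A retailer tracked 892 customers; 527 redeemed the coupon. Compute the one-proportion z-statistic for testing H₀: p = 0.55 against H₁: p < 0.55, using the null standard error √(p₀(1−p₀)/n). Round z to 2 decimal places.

z = 2.45

p̂ = 527/892 = 0.59081.
Under H₀, SE = √(p₀(1−p₀)/n) = √(0.55·0.45/892) = √0.000277466 = 0.016657.
z = (0.59081 − 0.55)/0.016657 = 0.04081/0.016657 = 2.45.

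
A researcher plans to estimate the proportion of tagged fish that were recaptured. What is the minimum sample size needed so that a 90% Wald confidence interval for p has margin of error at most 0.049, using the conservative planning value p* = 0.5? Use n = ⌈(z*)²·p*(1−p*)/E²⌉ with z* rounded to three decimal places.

z* = 1.645 at the 90% level.
p*(1−p*) = 0.2500.
Required n before rounding: 2.706025 × 0.2500 / 0.049² = 281.760.
Rounding up, n = 282.

n = 282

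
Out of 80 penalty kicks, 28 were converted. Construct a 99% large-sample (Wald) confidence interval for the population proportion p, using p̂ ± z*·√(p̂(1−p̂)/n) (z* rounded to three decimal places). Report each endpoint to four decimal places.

p̂ = 28/80 = 0.35000.
SE(p̂) = √(0.35000·0.65000/80) = 0.053327.
z* = 2.576 at the 99% level.
Margin = 2.576·0.053327 = 0.13737.
Interval: 0.35000 ± 0.13737 → (0.2126, 0.4874).

(0.2126, 0.4874)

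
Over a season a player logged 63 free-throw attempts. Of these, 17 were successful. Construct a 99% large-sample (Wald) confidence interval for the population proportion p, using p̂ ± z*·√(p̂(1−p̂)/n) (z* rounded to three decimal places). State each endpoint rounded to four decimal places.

p̂ = 17/63 = 0.26984.
SE = √(p̂(1−p̂)/n) = √(0.197027/63) = 0.055923.
For 99% confidence, z* = 2.576.
Margin of error: 2.576 × 0.055923 = 0.14406.
CI: 0.26984 ± 0.14406 = (0.1258, 0.4139).

(0.1258, 0.4139)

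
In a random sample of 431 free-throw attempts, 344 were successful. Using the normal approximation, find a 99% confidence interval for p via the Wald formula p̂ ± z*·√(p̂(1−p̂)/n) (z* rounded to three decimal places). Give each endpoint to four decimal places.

(0.7483, 0.8479)

p̂ = 344/431 = 0.79814.
SE(p̂) = √(0.79814·0.20186/431) = 0.019334.
The 99% critical value is z* = 2.576.
Margin of error: 2.576 × 0.019334 = 0.04980.
So the interval runs from 0.7483 to 0.8479.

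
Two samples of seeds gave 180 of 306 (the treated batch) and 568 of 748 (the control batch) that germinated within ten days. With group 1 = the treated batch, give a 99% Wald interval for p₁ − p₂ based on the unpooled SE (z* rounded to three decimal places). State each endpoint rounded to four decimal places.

(-0.2540, -0.0882)

p̂₁ = 0.58824, p̂₂ = 0.75936, so the observed difference is -0.17112.
SE = √(0.000791551 + 0.000244296) = √0.001035847 = 0.032185.
For 99% confidence, z* = 2.576. Margin of error = 0.08291.
CI: -0.17112 ± 0.08291 = (-0.2540, -0.0882).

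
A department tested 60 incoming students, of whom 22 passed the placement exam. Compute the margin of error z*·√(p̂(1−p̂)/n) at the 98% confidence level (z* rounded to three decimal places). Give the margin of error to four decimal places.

The sample proportion is 22/60 = 0.36667.
SE = √(p̂(1−p̂)/n) = √(0.232222/60) = 0.062212.
For 98% confidence, z* = 2.326.
ME = 2.326·0.062212 = 0.1447.

ME = 0.1447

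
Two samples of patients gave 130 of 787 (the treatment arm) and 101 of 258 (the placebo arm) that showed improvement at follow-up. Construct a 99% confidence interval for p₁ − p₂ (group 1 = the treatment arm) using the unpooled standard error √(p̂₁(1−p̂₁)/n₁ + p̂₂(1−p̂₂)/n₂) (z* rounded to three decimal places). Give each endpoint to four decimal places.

p̂₁ = 130/787 = 0.16518, p̂₂ = 101/258 = 0.39147; p̂₁ − p̂₂ = -0.22629.
Unpooled SE = √(p̂₁(1−p̂₁)/n₁ + p̂₂(1−p̂₂)/n₂) = √(0.000175220 + 0.000923341) = 0.033145.
For 99% confidence, z* = 2.576. Margin of error = 0.08538.
CI: -0.22629 ± 0.08538 = (-0.3117, -0.1409).

(-0.3117, -0.1409)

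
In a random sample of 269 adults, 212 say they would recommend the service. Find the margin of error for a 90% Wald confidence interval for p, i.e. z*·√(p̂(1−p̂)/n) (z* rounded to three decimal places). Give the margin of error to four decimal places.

With x = 212 successes in n = 269, p̂ = 0.78810.
SE = √(p̂(1−p̂)/n) = √(0.166996/269) = 0.024916.
For 90% confidence, z* = 1.645.
Margin of error = z*·SE = 1.645 × 0.024916 = 0.0410.

ME = 0.0410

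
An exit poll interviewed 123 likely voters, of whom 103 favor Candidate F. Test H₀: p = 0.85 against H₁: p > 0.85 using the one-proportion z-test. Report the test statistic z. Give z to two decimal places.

z = -0.39

With x = 103 successes in n = 123, p̂ = 0.83740.
Under H₀, SE = √(p₀(1−p₀)/n) = √(0.85·0.15/123) = √0.001036585 = 0.032196.
Test statistic: z = -0.01260/0.032196 = -0.39.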